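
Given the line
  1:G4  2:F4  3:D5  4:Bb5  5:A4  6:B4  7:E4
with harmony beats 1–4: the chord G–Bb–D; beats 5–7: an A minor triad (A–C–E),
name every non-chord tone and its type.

The harmony at that moment is G minor triad (G, Bb, D); F4 is not a chord tone.
It is approached by step down from G4 and left by leap up to D5.
Step in, leap out — an escape tone.
The harmony at that moment is A minor triad (A, C, E); B4 is not a chord tone.
It is approached by step up from A4 and left by leap down to E4.
Step in, leap out — an escape tone.

F4 (beat 2) — escape tone; B4 (beat 6) — escape tone.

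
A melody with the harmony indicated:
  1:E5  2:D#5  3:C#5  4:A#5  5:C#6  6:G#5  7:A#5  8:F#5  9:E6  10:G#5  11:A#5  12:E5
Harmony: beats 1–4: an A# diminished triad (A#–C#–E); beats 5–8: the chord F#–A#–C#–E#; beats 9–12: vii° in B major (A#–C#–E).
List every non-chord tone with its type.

D#5 (beat 2) — passing tone; G#5 (beat 6) — appoggiatura; G#5 (beat 10) — appoggiatura.

The harmony at that moment is A# diminished triad (A#, C#, E); D#5 is not a chord tone.
It is approached by step down from E5 and left by step down to C#5.
Step in, step out in the same direction — a passing tone.
The harmony at that moment is F# major seventh chord (F#, A#, C#, E#); G#5 is not a chord tone.
It is approached by leap down from C#6 and left by step up to A#5.
Leap in, step out — an appoggiatura.
The harmony at that moment is A# diminished triad (A#, C#, E); G#5 is not a chord tone.
It is approached by leap down from E6 and left by step up to A#5.
Leap in, step out — an appoggiatura.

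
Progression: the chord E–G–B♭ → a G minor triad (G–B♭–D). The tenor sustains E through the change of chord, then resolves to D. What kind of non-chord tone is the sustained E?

The harmony at that moment is G minor triad (G, B♭, D); E is not a chord tone.
It is held over (the same pitch as the preceding E) and left by step down to D.
Held over from the previous chord and resolving down by step — a suspension.

E is a suspension.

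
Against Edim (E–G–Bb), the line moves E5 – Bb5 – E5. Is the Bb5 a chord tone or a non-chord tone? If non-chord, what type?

Chord tone (the fifth of E diminished triad).

E diminished triad contains E, G, Bb; Bb is the fifth, so it is a chord tone.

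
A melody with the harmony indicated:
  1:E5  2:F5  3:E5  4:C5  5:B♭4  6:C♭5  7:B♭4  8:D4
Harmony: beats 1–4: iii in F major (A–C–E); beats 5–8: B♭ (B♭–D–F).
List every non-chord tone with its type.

F5 (beat 2) — neighbor tone; C♭5 (beat 6) — neighbor tone.

The harmony at that moment is A minor triad (A, C, E); F5 is not a chord tone.
It is approached by step up from E5 and left by step down to E5.
Step away and step back to the same note — a neighbor tone (upper neighbor).
The harmony at that moment is B♭ major triad (B♭, D, F); C♭5 is not a chord tone.
It is approached by step up from B♭4 and left by step down to B♭4.
Step away and step back to the same note — a neighbor tone (upper neighbor).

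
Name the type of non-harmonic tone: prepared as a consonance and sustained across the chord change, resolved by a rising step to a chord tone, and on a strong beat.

Retardation.

Approach: by preparation — the pitch is first a chord tone, then held (tied or repeated) while the harmony changes under it. Departure: up by step. Metric position: strong.
A prepared dissonance that resolves upward by step — a retardation. (The same figure resolving downward would be a suspension.)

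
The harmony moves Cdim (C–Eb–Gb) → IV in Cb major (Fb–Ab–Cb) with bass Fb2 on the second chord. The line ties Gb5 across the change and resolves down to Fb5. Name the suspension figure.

9–8 suspension.

At the second chord the bass is Fb2. The suspended Gb5 lies a ninth above the bass; after resolving down by step to Fb5, the interval above the bass becomes an octave.
Suspension figures are named by those two intervals: 9–8.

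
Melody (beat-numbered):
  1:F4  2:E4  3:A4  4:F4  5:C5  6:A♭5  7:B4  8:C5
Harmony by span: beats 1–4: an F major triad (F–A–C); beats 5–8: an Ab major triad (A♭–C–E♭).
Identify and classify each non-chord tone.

E4 (beat 2) — escape tone; B4 (beat 7) — appoggiatura.

The harmony at that moment is F major triad (F, A, C); E4 is not a chord tone.
It is approached by step down from F4 and left by leap up to A4.
Step in, leap out — an escape tone.
The harmony at that moment is A♭ major triad (A♭, C, E♭); B4 is not a chord tone.
It is approached by leap down from A♭5 and left by step up to C5.
Leap in, step out — an appoggiatura.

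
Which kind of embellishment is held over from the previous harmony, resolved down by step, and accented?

Suspension.

Approach: by preparation — the pitch is first a chord tone, then held (tied or repeated) while the harmony changes under it. Departure: down by step. Metric position: strong.
A prepared dissonance that resolves downward by step — a suspension. (The same figure resolving upward would be a retardation.)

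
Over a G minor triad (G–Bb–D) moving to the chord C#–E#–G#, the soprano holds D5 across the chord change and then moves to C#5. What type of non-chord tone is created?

The harmony at that moment is C# major triad (C#, E#, G#); D5 is not a chord tone.
It is held over (the same pitch as the preceding D5) and left by step down to C#5.
Held over from the previous chord and resolving down by step — a suspension.

D5 is a suspension.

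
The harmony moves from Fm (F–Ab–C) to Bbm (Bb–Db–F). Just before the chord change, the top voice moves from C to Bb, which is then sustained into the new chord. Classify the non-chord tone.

The harmony at that moment is F minor triad (F, Ab, C); Bb is not a chord tone.
It is approached by step down from C and then sustained as the same pitch into the next harmony.
Arriving early and becoming a chord tone when the harmony changes — an anticipation.

Bb is an anticipation.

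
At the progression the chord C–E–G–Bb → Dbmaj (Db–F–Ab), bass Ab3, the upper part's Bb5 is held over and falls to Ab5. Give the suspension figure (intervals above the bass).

9–8 suspension.

At the second chord the bass is Ab3. The suspended Bb5 lies a ninth above the bass; after resolving down by step to Ab5, the interval above the bass becomes an octave.
Suspension figures are named by those two intervals: 9–8.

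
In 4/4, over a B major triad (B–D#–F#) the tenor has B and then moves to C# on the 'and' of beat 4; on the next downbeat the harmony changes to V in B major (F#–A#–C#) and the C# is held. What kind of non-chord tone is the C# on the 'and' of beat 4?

The harmony at that moment is B major triad (B, D#, F#); C# is not a chord tone.
It is approached by step up from B and then sustained as the same pitch into the next harmony.
Arriving early and becoming a chord tone when the harmony changes — an anticipation.

Anticipation.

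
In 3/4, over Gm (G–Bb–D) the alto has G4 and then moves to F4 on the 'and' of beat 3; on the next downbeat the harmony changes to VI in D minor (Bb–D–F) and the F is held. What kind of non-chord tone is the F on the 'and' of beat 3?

Anticipation.

The harmony at that moment is G minor triad (G, Bb, D); F4 is not a chord tone.
It is approached by step down from G4 and then sustained as the same pitch into the next harmony.
Arriving early and becoming a chord tone when the harmony changes — an anticipation.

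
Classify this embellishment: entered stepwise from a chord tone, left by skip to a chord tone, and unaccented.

Escape tone.

Approach: by step. Departure: by leap. Metric position: weak.
Step in, leap out, from a weak position — an escape tone (échappée). (It is the mirror image of the appoggiatura, which leaps in and steps out on a strong beat.)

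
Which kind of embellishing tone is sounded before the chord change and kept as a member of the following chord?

Anticipation.

Approach: ahead of the chord change (typically by step), so it is dissonant against the current harmony. Departure: none — the same pitch is restated or held and is a chord tone of the new harmony.
Dissonant first, consonant once the harmony catches up: the note simply arrives early — an anticipation. (The reverse timing, consonant first and dissonant after the change, would be a suspension or retardation.)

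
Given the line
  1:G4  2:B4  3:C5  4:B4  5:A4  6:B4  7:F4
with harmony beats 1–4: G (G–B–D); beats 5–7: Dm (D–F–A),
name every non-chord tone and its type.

C5 (beat 3) — neighbor tone; B4 (beat 6) — escape tone.

The harmony at that moment is G major triad (G, B, D); C5 is not a chord tone.
It is approached by step up from B4 and left by step down to B4.
Step away and step back to the same note — a neighbor tone (upper neighbor).
The harmony at that moment is D minor triad (D, F, A); B4 is not a chord tone.
It is approached by step up from A4 and left by leap down to F4.
Step in, leap out — an escape tone.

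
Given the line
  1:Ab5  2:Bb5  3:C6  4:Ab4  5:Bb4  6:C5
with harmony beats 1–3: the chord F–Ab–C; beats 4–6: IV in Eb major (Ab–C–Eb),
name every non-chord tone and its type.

Bb5 (beat 2) — passing tone; Bb4 (beat 5) — passing tone.

The harmony at that moment is F minor triad (F, Ab, C); Bb5 is not a chord tone.
It is approached by step up from Ab5 and left by step up to C6.
Step in, step out in the same direction — a passing tone.
The harmony at that moment is Ab major triad (Ab, C, Eb); Bb4 is not a chord tone.
It is approached by step up from Ab4 and left by step up to C5.
Step in, step out in the same direction — a passing tone.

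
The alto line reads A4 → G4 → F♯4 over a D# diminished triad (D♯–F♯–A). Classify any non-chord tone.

The harmony at that moment is D♯ diminished triad (D♯, F♯, A); G4 is not a chord tone.
It is approached by step down from A4 and left by step down to F♯4.
Step in, step out in the same direction — a passing tone.

G4 is a passing tone.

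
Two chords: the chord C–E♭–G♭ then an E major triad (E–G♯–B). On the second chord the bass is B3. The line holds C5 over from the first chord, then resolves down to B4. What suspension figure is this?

At the second chord the bass is B3. The suspended C5 lies a ninth above the bass; after resolving down by step to B4, the interval above the bass becomes an octave.
Suspension figures are named by those two intervals: 9–8.

9–8 suspension.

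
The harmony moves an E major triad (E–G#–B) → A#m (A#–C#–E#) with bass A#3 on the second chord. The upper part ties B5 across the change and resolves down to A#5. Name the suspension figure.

At the second chord the bass is A#3. The suspended B5 lies a ninth above the bass; after resolving down by step to A#5, the interval above the bass becomes an octave.
Suspension figures are named by those two intervals: 9–8.

9–8 suspension.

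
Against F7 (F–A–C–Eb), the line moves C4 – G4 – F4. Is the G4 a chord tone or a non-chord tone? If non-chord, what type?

Non-chord tone — an appoggiatura.

The harmony at that moment is F dominant seventh chord (F, A, C, Eb); G4 is not a chord tone.
It is approached by leap up from C4 and left by step down to F4.
Leap in, step out — an appoggiatura.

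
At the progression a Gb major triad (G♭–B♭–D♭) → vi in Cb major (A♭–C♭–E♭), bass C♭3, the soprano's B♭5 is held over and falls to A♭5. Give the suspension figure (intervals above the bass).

7–6 suspension.

At the second chord the bass is C♭3. The suspended B♭5 lies a seventh above the bass; after resolving down by step to A♭5, the interval above the bass becomes a sixth.
Suspension figures are named by those two intervals: 7–6.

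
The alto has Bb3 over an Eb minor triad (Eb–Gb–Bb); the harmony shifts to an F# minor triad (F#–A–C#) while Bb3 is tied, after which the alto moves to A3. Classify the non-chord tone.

Bb3 is a suspension.

The harmony at that moment is F# minor triad (F#, A, C#); Bb3 is not a chord tone.
It is held over (the same pitch as the preceding Bb3) and left by step down to A3.
Held over from the previous chord and resolving down by step — a suspension.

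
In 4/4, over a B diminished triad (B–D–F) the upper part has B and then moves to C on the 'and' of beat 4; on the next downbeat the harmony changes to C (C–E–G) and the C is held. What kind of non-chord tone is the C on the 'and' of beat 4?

Anticipation.

The harmony at that moment is B diminished triad (B, D, F); C is not a chord tone.
It is approached by step up from B and then sustained as the same pitch into the next harmony.
Arriving early and becoming a chord tone when the harmony changes — an anticipation.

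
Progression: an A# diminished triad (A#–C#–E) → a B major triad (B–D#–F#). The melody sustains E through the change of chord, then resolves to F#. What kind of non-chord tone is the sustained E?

E is a retardation.

The harmony at that moment is B major triad (B, D#, F#); E is not a chord tone.
It is held over (the same pitch as the preceding E) and left by step up to F#.
Held over from the previous chord and resolving up by step — a retardation.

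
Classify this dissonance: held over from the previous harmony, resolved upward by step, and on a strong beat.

Approach: by preparation — the pitch is first a chord tone, then held (tied or repeated) while the harmony changes under it. Departure: up by step. Metric position: strong.
A prepared dissonance that resolves upward by step — a retardation. (The same figure resolving downward would be a suspension.)

Retardation.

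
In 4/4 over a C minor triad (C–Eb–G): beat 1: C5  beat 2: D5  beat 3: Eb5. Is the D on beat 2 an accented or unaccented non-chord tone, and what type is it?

Unaccented passing tone.

The harmony at that moment is C minor triad (C, Eb, G); D5 is not a chord tone.
It is approached by step up from C5 and left by step up to Eb5.
Step in, step out in the same direction — a passing tone.
It falls on a weak beat, so it is unaccented.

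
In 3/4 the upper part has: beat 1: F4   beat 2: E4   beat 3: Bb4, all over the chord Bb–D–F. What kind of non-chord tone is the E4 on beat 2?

The harmony at that moment is Bb major triad (Bb, D, F); E4 is not a chord tone.
It is approached by step down from F4 and left by leap up to Bb4.
Step in, leap out, on a weak beat — an escape tone.

Escape tone.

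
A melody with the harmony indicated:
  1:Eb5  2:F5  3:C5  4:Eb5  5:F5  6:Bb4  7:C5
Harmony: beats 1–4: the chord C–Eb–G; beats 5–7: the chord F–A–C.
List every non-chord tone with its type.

The harmony at that moment is C minor triad (C, Eb, G); F5 is not a chord tone.
It is approached by step up from Eb5 and left by leap down to C5.
Step in, leap out — an escape tone.
The harmony at that moment is F major triad (F, A, C); Bb4 is not a chord tone.
It is approached by leap down from F5 and left by step up to C5.
Leap in, step out — an appoggiatura.

F5 (beat 2) — escape tone; Bb4 (beat 6) — appoggiatura.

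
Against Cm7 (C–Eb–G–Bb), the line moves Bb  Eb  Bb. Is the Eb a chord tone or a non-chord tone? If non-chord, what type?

C minor seventh chord contains C, Eb, G, Bb; Eb is the third, so it is a chord tone.

Chord tone (the third of C minor seventh chord).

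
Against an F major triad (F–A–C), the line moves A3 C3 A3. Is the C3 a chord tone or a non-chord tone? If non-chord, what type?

F major triad contains F, A, C; C is the fifth, so it is a chord tone.

Chord tone (the fifth of F major triad).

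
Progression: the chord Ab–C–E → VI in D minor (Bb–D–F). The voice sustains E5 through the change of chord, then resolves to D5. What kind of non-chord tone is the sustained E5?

The harmony at that moment is Bb major triad (Bb, D, F); E5 is not a chord tone.
It is held over (the same pitch as the preceding E5) and left by step down to D5.
Held over from the previous chord and resolving down by step — a suspension.

E5 is a suspension.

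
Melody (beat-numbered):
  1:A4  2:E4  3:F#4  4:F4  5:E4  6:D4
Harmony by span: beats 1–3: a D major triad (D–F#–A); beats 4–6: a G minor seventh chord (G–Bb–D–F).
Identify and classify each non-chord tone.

E4 (beat 2) — appoggiatura; E4 (beat 5) — passing tone.

The harmony at that moment is D major triad (D, F#, A); E4 is not a chord tone.
It is approached by leap down from A4 and left by step up to F#4.
Leap in, step out — an appoggiatura.
The harmony at that moment is G minor seventh chord (G, Bb, D, F); E4 is not a chord tone.
It is approached by step down from F4 and left by step down to D4.
Step in, step out in the same direction — a passing tone.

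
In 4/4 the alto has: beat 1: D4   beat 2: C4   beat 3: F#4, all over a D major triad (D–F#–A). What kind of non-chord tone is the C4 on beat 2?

The harmony at that moment is D major triad (D, F#, A); C4 is not a chord tone.
It is approached by step down from D4 and left by leap up to F#4.
Step in, leap out, on a weak beat — an escape tone.

Escape tone.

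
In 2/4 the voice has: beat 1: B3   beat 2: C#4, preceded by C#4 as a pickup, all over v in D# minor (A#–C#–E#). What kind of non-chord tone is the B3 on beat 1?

Lower neighbor tone.

The harmony at that moment is A# minor triad (A#, C#, E#); B3 is not a chord tone.
It is approached by step down from C#4 and left by step up to C#4.
Step away and step back to the same note — a neighbor tone (lower neighbor).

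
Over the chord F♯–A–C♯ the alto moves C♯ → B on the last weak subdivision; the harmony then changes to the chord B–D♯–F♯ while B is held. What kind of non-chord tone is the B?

B is an anticipation.

The harmony at that moment is F♯ minor triad (F♯, A, C♯); B is not a chord tone.
It is approached by step down from C♯ and then sustained as the same pitch into the next harmony.
Arriving early and becoming a chord tone when the harmony changes — an anticipation.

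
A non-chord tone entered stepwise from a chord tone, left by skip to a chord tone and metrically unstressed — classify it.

Approach: by step. Departure: by leap. Metric position: weak.
Step in, leap out, from a weak position — an escape tone (échappée). (It is the mirror image of the appoggiatura, which leaps in and steps out on a strong beat.)

Escape tone.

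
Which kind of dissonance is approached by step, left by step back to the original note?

Approach: by step. Departure: by step in the opposite direction, back to the starting pitch.
Stepwise on both sides but reversing to return to the same chord tone — a neighbor tone. (Had it continued onward in the same direction it would be a passing tone instead.)

Neighbor tone.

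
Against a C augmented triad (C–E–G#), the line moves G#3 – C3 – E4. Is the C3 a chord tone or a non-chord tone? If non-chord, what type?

C augmented triad contains C, E, G#; C is the root, so it is a chord tone.

Chord tone (the root of C augmented triad).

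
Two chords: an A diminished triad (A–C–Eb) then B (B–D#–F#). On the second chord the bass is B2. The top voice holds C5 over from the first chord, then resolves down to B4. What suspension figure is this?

At the second chord the bass is B2. The suspended C5 lies a ninth above the bass; after resolving down by step to B4, the interval above the bass becomes an octave.
Suspension figures are named by those two intervals: 9–8.

9–8 suspension.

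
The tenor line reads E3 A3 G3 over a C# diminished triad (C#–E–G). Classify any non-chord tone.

A3 is an appoggiatura.

The harmony at that moment is C# diminished triad (C#, E, G); A3 is not a chord tone.
It is approached by leap up from E3 and left by step down to G3.
Leap in, step out — an appoggiatura.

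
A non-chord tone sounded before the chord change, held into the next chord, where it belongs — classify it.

Anticipation.

Approach: ahead of the chord change (typically by step), so it is dissonant against the current harmony. Departure: none — the same pitch is restated or held and is a chord tone of the new harmony.
Dissonant first, consonant once the harmony catches up: the note simply arrives early — an anticipation. (The reverse timing, consonant first and dissonant after the change, would be a suspension or retardation.)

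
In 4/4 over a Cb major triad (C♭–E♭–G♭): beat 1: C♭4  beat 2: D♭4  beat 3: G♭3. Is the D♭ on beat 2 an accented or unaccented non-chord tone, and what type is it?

Unaccented escape tone.

The harmony at that moment is C♭ major triad (C♭, E♭, G♭); D♭4 is not a chord tone.
It is approached by step up from C♭4 and left by leap down to G♭3.
Step in, leap out — an escape tone.
It falls on a weak beat, so it is unaccented.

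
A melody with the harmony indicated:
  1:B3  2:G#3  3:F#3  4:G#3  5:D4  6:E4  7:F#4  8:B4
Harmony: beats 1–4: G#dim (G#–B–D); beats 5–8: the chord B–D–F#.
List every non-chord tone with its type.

F#3 (beat 3) — neighbor tone; E4 (beat 6) — passing tone.

The harmony at that moment is G# diminished triad (G#, B, D); F#3 is not a chord tone.
It is approached by step down from G#3 and left by step up to G#3.
Step away and step back to the same note — a neighbor tone (lower neighbor).
The harmony at that moment is B minor triad (B, D, F#); E4 is not a chord tone.
It is approached by step up from D4 and left by step up to F#4.
Step in, step out in the same direction — a passing tone.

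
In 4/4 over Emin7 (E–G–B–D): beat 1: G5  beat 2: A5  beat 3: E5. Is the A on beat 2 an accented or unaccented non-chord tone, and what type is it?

Unaccented escape tone.

The harmony at that moment is E minor seventh chord (E, G, B, D); A5 is not a chord tone.
It is approached by step up from G5 and left by leap down to E5.
Step in, leap out — an escape tone.
It falls on a weak beat, so it is unaccented.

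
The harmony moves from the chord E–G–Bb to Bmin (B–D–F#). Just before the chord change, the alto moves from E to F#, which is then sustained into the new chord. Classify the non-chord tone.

F# is an anticipation.

The harmony at that moment is E diminished triad (E, G, Bb); F# is not a chord tone.
It is approached by step up from E and then sustained as the same pitch into the next harmony.
Arriving early and becoming a chord tone when the harmony changes — an anticipation.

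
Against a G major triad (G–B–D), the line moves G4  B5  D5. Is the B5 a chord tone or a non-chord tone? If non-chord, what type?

G major triad contains G, B, D; B is the third, so it is a chord tone.

Chord tone (the third of G major triad).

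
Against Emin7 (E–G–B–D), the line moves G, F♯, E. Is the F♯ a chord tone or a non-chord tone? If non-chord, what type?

The harmony at that moment is E minor seventh chord (E, G, B, D); F♯ is not a chord tone.
It is approached by step down from G and left by step down to E.
Step in, step out in the same direction — a passing tone.

Non-chord tone — a passing tone.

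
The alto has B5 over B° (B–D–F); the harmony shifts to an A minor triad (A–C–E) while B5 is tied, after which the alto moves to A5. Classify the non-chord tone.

B5 is a suspension.

The harmony at that moment is A minor triad (A, C, E); B5 is not a chord tone.
It is held over (the same pitch as the preceding B5) and left by step down to A5.
Held over from the previous chord and resolving down by step — a suspension.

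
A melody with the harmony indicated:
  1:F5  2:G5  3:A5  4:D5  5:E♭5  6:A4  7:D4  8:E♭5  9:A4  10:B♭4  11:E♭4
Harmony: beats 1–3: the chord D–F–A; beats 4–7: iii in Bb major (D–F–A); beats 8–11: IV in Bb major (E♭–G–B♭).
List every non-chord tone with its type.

The harmony at that moment is D minor triad (D, F, A); G5 is not a chord tone.
It is approached by step up from F5 and left by step up to A5.
Step in, step out in the same direction — a passing tone.
The harmony at that moment is D minor triad (D, F, A); E♭5 is not a chord tone.
It is approached by step up from D5 and left by leap down to A4.
Step in, leap out — an escape tone.
The harmony at that moment is E♭ major triad (E♭, G, B♭); A4 is not a chord tone.
It is approached by leap down from E♭5 and left by step up to B♭4.
Leap in, step out — an appoggiatura.

G5 (beat 2) — passing tone; E♭5 (beat 5) — escape tone; A4 (beat 9) — appoggiatura.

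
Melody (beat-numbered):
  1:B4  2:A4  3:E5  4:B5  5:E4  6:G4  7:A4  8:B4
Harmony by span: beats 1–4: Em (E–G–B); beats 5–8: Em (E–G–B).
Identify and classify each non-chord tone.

The harmony at that moment is E minor triad (E, G, B); A4 is not a chord tone.
It is approached by step down from B4 and left by leap up to E5.
Step in, leap out — an escape tone.
The harmony at that moment is E minor triad (E, G, B); A4 is not a chord tone.
It is approached by step up from G4 and left by step up to B4.
Step in, step out in the same direction — a passing tone.

A4 (beat 2) — escape tone; A4 (beat 7) — passing tone.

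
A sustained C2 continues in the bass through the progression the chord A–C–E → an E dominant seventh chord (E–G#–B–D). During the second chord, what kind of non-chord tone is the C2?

Pedal tone (pedal point).

The harmony at that moment is E dominant seventh chord (E, G#, B, D); C2 is not a chord tone.
It is held over (the same pitch as the preceding C2) and then sustained as the same pitch into the next harmony.
Sustained through a change of harmony — a pedal tone.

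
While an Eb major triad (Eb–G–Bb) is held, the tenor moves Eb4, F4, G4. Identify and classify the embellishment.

F4 is a passing tone.

The harmony at that moment is Eb major triad (Eb, G, Bb); F4 is not a chord tone.
It is approached by step up from Eb4 and left by step up to G4.
Step in, step out in the same direction — a passing tone.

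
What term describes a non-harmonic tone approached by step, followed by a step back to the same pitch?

Neighbor tone.

Approach: by step. Departure: by step in the opposite direction, back to the starting pitch.
Stepwise on both sides but reversing to return to the same chord tone — a neighbor tone. (Had it continued onward in the same direction it would be a passing tone instead.)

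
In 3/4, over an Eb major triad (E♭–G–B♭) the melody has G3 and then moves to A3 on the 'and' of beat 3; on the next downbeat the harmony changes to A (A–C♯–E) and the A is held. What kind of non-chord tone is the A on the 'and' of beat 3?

Anticipation.

The harmony at that moment is E♭ major triad (E♭, G, B♭); A3 is not a chord tone.
It is approached by step up from G3 and then sustained as the same pitch into the next harmony.
Arriving early and becoming a chord tone when the harmony changes — an anticipation.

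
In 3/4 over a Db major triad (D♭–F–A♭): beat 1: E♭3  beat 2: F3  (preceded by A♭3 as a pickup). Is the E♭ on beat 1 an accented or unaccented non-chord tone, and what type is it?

Accented appoggiatura.

The harmony at that moment is D♭ major triad (D♭, F, A♭); E♭3 is not a chord tone.
It is approached by leap down from A♭3 and left by step up to F3.
Leap in, step out — an appoggiatura.
It falls on the downbeat, so it is accented.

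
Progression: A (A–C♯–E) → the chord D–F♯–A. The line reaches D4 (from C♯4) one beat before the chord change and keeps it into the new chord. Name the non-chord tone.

D4 is an anticipation.

The harmony at that moment is A major triad (A, C♯, E); D4 is not a chord tone.
It is approached by step up from C♯4 and then sustained as the same pitch into the next harmony.
Arriving early and becoming a chord tone when the harmony changes — an anticipation.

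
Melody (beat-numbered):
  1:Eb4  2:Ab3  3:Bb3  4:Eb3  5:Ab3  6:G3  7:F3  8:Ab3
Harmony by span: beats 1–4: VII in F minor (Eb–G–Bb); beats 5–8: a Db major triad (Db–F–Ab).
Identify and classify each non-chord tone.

The harmony at that moment is Eb major triad (Eb, G, Bb); Ab3 is not a chord tone.
It is approached by leap down from Eb4 and left by step up to Bb3.
Leap in, step out — an appoggiatura.
The harmony at that moment is Db major triad (Db, F, Ab); G3 is not a chord tone.
It is approached by step down from Ab3 and left by step down to F3.
Step in, step out in the same direction — a passing tone.

Ab3 (beat 2) — appoggiatura; G3 (beat 6) — passing tone.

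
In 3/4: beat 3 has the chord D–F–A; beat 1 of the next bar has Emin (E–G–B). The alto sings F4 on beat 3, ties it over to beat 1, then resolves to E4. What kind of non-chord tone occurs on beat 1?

Suspension.

The harmony at that moment is E minor triad (E, G, B); F4 is not a chord tone.
It is held over (the same pitch as the preceding F4) and left by step down to E4.
Held over from the previous chord and resolving down by step — a suspension.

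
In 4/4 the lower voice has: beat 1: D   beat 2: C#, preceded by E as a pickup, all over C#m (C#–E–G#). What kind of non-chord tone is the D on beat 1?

Passing tone.

The harmony at that moment is C# minor triad (C#, E, G#); D is not a chord tone.
It is approached by step down from E and left by step down to C#.
Step in, step out in the same direction — a passing tone.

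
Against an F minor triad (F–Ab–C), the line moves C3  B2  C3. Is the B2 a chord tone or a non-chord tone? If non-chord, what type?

The harmony at that moment is F minor triad (F, Ab, C); B2 is not a chord tone.
It is approached by step down from C3 and left by step up to C3.
Step away and step back to the same note — a neighbor tone (lower neighbor).

Non-chord tone — a neighbor tone.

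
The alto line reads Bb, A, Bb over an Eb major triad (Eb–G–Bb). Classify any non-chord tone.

A is a neighbor tone.

The harmony at that moment is Eb major triad (Eb, G, Bb); A is not a chord tone.
It is approached by step down from Bb and left by step up to Bb.
Step away and step back to the same note — a neighbor tone (lower neighbor).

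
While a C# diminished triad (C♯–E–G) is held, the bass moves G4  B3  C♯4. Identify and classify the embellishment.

The harmony at that moment is C♯ diminished triad (C♯, E, G); B3 is not a chord tone.
It is approached by leap down from G4 and left by step up to C♯4.
Leap in, step out — an appoggiatura.

B3 is an appoggiatura.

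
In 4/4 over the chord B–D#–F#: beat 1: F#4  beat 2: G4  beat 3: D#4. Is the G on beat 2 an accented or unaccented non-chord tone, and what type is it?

The harmony at that moment is B major triad (B, D#, F#); G4 is not a chord tone.
It is approached by step up from F#4 and left by leap down to D#4.
Step in, leap out — an escape tone.
It falls on a weak beat, so it is unaccented.

Unaccented escape tone.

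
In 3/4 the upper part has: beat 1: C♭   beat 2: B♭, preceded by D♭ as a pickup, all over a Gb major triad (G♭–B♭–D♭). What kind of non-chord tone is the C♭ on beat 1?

The harmony at that moment is G♭ major triad (G♭, B♭, D♭); C♭ is not a chord tone.
It is approached by step down from D♭ and left by step down to B♭.
Step in, step out in the same direction — a passing tone.

Passing tone.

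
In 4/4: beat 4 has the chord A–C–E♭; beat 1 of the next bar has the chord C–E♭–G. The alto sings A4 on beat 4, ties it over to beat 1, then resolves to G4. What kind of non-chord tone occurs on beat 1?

The harmony at that moment is C minor triad (C, E♭, G); A4 is not a chord tone.
It is held over (the same pitch as the preceding A4) and left by step down to G4.
Held over from the previous chord and resolving down by step — a suspension.

Suspension.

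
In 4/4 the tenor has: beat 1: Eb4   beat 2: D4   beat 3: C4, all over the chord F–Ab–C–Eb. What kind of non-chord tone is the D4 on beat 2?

Passing tone.

The harmony at that moment is F minor seventh chord (F, Ab, C, Eb); D4 is not a chord tone.
It is approached by step down from Eb4 and left by step down to C4.
Step in, step out in the same direction — a passing tone.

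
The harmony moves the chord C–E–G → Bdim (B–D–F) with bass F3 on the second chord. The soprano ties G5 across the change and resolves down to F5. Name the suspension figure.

9–8 suspension.

At the second chord the bass is F3. The suspended G5 lies a ninth above the bass; after resolving down by step to F5, the interval above the bass becomes an octave.
Suspension figures are named by those two intervals: 9–8.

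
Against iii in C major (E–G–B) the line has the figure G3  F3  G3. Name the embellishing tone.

F3 is a neighbor tone.

The harmony at that moment is E minor triad (E, G, B); F3 is not a chord tone.
It is approached by step down from G3 and left by step up to G3.
Step away and step back to the same note — a neighbor tone (lower neighbor).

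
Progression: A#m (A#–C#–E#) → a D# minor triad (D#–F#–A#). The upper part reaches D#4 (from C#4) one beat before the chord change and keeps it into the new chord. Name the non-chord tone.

D#4 is an anticipation.

The harmony at that moment is A# minor triad (A#, C#, E#); D#4 is not a chord tone.
It is approached by step up from C#4 and then sustained as the same pitch into the next harmony.
Arriving early and becoming a chord tone when the harmony changes — an anticipation.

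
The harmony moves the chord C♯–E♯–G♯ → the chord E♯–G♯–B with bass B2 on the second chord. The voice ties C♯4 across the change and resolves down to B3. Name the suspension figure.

9–8 suspension.

At the second chord the bass is B2. The suspended C♯4 lies a ninth above the bass; after resolving down by step to B3, the interval above the bass becomes an octave.
Suspension figures are named by those two intervals: 9–8.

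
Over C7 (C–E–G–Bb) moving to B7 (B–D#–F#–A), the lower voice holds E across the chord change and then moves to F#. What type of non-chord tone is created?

The harmony at that moment is B dominant seventh chord (B, D#, F#, A); E is not a chord tone.
It is held over (the same pitch as the preceding E) and left by step up to F#.
Held over from the previous chord and resolving up by step — a retardation.

E is a retardation.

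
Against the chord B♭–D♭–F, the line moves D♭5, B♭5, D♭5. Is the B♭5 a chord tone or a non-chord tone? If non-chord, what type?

Bb minor triad contains B♭, D♭, F; B♭ is the root, so it is a chord tone.

Chord tone (the root of Bb minor triad).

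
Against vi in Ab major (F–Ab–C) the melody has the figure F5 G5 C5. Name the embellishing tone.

The harmony at that moment is F minor triad (F, Ab, C); G5 is not a chord tone.
It is approached by step up from F5 and left by leap down to C5.
Step in, leap out — an escape tone.

G5 is an escape tone.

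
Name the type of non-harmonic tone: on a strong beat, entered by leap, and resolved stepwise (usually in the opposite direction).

Approach: by leap. Departure: by step. Metric position: strong.
Leap in, step out, in a metrically strong position — an appoggiatura. (It is the mirror image of the escape tone, which steps in and leaps out from a weak position.)

Appoggiatura.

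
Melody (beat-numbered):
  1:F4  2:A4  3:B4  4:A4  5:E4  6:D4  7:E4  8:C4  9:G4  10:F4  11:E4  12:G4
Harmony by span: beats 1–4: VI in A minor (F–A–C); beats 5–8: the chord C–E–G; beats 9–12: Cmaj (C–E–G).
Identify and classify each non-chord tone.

The harmony at that moment is F major triad (F, A, C); B4 is not a chord tone.
It is approached by step up from A4 and left by step down to A4.
Step away and step back to the same note — a neighbor tone (upper neighbor).
The harmony at that moment is C major triad (C, E, G); D4 is not a chord tone.
It is approached by step down from E4 and left by step up to E4.
Step away and step back to the same note — a neighbor tone (lower neighbor).
The harmony at that moment is C major triad (C, E, G); F4 is not a chord tone.
It is approached by step down from G4 and left by step down to E4.
Step in, step out in the same direction — a passing tone.

B4 (beat 3) — neighbor tone; D4 (beat 6) — neighbor tone; F4 (beat 10) — passing tone.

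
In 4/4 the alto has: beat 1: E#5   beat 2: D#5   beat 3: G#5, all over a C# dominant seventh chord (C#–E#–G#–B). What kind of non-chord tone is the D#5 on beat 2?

Escape tone.

The harmony at that moment is C# dominant seventh chord (C#, E#, G#, B); D#5 is not a chord tone.
It is approached by step down from E#5 and left by leap up to G#5.
Step in, leap out, on a weak beat — an escape tone.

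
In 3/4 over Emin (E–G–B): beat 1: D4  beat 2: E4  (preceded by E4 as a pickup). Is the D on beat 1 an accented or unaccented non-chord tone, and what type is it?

The harmony at that moment is E minor triad (E, G, B); D4 is not a chord tone.
It is approached by step down from E4 and left by step up to E4.
Step away and step back to the same note — a neighbor tone (lower neighbor).
It falls on the downbeat, so it is accented.

Accented neighbor tone.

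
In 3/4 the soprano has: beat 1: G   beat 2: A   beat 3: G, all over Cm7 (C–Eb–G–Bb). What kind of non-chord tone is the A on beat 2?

Upper neighbor tone.

The harmony at that moment is C minor seventh chord (C, Eb, G, Bb); A is not a chord tone.
It is approached by step up from G and left by step down to G.
Step away and step back to the same note — a neighbor tone (upper neighbor).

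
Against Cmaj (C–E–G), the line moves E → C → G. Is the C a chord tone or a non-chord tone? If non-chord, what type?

Chord tone (the root of C major triad).

C major triad contains C, E, G; C is the root, so it is a chord tone.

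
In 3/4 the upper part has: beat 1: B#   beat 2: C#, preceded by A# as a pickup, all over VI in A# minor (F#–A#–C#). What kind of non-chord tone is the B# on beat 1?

Passing tone.

The harmony at that moment is F# major triad (F#, A#, C#); B# is not a chord tone.
It is approached by step up from A# and left by step up to C#.
Step in, step out in the same direction — a passing tone.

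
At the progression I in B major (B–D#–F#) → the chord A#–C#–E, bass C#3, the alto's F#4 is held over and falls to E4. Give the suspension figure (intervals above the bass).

At the second chord the bass is C#3. The suspended F#4 lies a fourth above the bass; after resolving down by step to E4, the interval above the bass becomes a third.
Suspension figures are named by those two intervals: 4–3.

4–3 suspension.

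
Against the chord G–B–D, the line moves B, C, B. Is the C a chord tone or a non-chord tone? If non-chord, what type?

The harmony at that moment is G major triad (G, B, D); C is not a chord tone.
It is approached by step up from B and left by step down to B.
Step away and step back to the same note — a neighbor tone (upper neighbor).

Non-chord tone — a neighbor tone.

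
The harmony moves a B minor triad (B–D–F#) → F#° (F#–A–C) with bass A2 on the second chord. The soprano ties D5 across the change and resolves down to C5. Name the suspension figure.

At the second chord the bass is A2. The suspended D5 lies a fourth above the bass; after resolving down by step to C5, the interval above the bass becomes a third.
Suspension figures are named by those two intervals: 4–3.

4–3 suspension.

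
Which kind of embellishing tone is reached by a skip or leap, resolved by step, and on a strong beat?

Approach: by leap. Departure: by step. Metric position: strong.
Leap in, step out, in a metrically strong position — an appoggiatura. (It is the mirror image of the escape tone, which steps in and leaps out from a weak position.)

Appoggiatura.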